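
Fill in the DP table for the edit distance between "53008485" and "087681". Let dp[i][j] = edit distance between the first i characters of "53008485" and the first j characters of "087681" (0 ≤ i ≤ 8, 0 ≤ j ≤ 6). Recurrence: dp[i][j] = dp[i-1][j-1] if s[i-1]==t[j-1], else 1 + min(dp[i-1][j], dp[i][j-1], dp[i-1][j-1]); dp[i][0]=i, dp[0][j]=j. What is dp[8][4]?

   ''  0  8  7  6  8  1
''  0  1  2  3  4  5  6
 5  1  1  2  3  4  5  6
 3  2  2  2  3  4  5  6
 0  3  2  3  3  4  5  6
 0  4  3  3  4  4  5  6
 8  5  4  3  4  5  4  5
 4  6  5  4  4  5  5  5
 8  7  6  5  5  5  5  6
 5  8  7  6  6  6  6  6

6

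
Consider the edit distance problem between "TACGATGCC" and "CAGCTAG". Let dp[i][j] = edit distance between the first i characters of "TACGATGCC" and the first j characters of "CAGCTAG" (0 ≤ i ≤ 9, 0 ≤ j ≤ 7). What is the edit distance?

   ''  C  A  G  C  T  A  G
''  0  1  2  3  4  5  6  7
 T  1  1  2  3  4  4  5  6
 A  2  2  1  2  3  4  4  5
 C  3  2  2  2  2  3  4  5
 G  4  3  3  2  3  3  4  4
 A  5  4  3  3  3  4  3  4
 T  6  5  4  4  4  3  4  4
 G  7  6  5  4  5  4  4  4
 C  8  7  6  5  4  5  5  5
 C  9  8  7  6  5  5  6  6

6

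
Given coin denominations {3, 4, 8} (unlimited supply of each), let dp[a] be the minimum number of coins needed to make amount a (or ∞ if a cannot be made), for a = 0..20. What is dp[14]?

3

 a  0  1  2  3  4  5  6  7  8  9 10 11 12 13 14 15 16 17 18 19 20
dp  0  -  -  1  1  -  2  2  1  3  3  2  2  4  3  3  2  4  4  3  3
(- denotes ∞ / unreachable)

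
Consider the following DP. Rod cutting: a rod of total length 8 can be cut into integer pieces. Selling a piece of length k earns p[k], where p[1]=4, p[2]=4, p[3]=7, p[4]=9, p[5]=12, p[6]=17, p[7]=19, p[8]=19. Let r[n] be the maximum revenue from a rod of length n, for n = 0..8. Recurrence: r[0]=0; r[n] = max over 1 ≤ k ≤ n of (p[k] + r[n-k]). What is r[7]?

   n    0    1    2    3    4    5    6    7    8
r[n]    0    4    8   12   16   20   24   28   32

28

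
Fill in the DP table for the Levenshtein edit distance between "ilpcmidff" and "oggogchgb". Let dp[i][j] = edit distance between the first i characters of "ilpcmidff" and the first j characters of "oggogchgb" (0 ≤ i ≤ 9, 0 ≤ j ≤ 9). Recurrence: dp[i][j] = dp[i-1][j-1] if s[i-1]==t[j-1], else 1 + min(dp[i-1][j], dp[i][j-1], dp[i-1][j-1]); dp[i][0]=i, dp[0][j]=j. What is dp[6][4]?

   ''  o  g  g  o  g  c  h  g  b
''  0  1  2  3  4  5  6  7  8  9
 i  1  1  2  3  4  5  6  7  8  9
 l  2  2  2  3  4  5  6  7  8  9
 p  3  3  3  3  4  5  6  7  8  9
 c  4  4  4  4  4  5  5  6  7  8
 m  5  5  5  5  5  5  6  6  7  8
 i  6  6  6  6  6  6  6  7  7  8
 d  7  7  7  7  7  7  7  7  8  8
 f  8  8  8  8  8  8  8  8  8  9
 f  9  9  9  9  9  9  9  9  9  9

6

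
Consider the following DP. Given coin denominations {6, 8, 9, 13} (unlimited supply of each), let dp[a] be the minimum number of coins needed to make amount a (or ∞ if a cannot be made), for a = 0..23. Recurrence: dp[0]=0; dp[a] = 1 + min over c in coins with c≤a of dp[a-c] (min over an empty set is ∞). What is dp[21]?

2

 a  0  1  2  3  4  5  6  7  8  9 10 11 12 13 14 15 16 17 18 19 20 21 22 23
dp  0  -  -  -  -  -  1  -  1  1  -  -  2  1  2  2  2  2  2  2  3  2  2  3
(- denotes ∞ / unreachable)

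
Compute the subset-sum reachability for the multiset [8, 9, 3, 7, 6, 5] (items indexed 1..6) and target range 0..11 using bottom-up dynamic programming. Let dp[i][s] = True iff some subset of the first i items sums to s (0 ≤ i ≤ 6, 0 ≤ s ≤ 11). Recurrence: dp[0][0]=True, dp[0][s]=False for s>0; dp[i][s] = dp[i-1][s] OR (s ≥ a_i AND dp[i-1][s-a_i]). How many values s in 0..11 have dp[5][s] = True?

i\s   0   1   2   3   4   5   6   7   8   9  10  11
  0   T   F   F   F   F   F   F   F   F   F   F   F
  1   T   F   F   F   F   F   F   F   T   F   F   F
  2   T   F   F   F   F   F   F   F   T   T   F   F
  3   T   F   F   T   F   F   F   F   T   T   F   T
  4   T   F   F   T   F   F   F   T   T   T   T   T
  5   T   F   F   T   F   F   T   T   T   T   T   T
  6   T   F   F   T   F   T   T   T   T   T   T   T

8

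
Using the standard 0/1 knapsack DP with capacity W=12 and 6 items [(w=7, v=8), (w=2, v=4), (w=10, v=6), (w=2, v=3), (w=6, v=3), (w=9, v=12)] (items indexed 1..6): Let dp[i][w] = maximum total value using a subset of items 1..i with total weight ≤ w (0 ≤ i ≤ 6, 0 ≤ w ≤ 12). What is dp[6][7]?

8

i\w   0   1   2   3   4   5   6   7   8   9  10  11  12
  0   0   0   0   0   0   0   0   0   0   0   0   0   0
  1   0   0   0   0   0   0   0   8   8   8   8   8   8
  2   0   0   4   4   4   4   4   8   8  12  12  12  12
  3   0   0   4   4   4   4   4   8   8  12  12  12  12
  4   0   0   4   4   7   7   7   8   8  12  12  15  15
  5   0   0   4   4   7   7   7   8   8  12  12  15  15
  6   0   0   4   4   7   7   7   8   8  12  12  16  16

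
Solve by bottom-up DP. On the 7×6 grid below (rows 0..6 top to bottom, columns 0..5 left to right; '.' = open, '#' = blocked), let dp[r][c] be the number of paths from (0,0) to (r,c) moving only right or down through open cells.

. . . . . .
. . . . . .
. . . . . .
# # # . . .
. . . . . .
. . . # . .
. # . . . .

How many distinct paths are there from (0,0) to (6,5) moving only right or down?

151

r\c   0   1   2   3   4   5
  0   1   1   1   1   1   1
  1   1   2   3   4   5   6
  2   1   3   6  10  15  21
  3   0   0   0  10  25  46
  4   0   0   0  10  35  81
  5   0   0   0   0  35 116
  6   0   0   0   0  35 151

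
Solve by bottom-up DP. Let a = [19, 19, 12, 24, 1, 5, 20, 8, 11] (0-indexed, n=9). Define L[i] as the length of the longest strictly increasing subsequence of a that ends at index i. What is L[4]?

   i    0    1    2    3    4    5    6    7    8
a[i]   19   19   12   24    1    5   20    8   11
L[i]    1    1    1    2    1    2    3    3    4

1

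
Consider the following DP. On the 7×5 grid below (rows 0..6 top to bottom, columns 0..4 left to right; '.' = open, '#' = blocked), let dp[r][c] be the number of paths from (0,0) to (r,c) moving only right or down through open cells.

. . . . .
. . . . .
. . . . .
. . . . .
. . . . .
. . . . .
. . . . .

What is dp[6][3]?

84

r\c   0   1   2   3   4
  0   1   1   1   1   1
  1   1   2   3   4   5
  2   1   3   6  10  15
  3   1   4  10  20  35
  4   1   5  15  35  70
  5   1   6  21  56 126
  6   1   7  28  84 210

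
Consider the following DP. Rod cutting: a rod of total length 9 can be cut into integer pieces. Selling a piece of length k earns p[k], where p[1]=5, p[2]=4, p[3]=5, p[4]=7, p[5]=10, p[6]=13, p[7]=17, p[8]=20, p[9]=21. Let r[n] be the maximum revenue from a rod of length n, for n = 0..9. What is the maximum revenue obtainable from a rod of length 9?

   n    0    1    2    3    4    5    6    7    8    9
r[n]    0    5   10   15   20   25   30   35   40   45

45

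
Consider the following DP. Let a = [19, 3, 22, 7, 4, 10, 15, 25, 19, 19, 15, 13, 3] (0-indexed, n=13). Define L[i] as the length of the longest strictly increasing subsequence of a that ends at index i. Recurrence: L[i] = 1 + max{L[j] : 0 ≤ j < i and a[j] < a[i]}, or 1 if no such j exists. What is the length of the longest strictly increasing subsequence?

   i    0    1    2    3    4    5    6    7    8    9   10   11   12
a[i]   19    3   22    7    4   10   15   25   19   19   15   13    3
L[i]    1    1    2    2    2    3    4    5    5    5    4    4    1

5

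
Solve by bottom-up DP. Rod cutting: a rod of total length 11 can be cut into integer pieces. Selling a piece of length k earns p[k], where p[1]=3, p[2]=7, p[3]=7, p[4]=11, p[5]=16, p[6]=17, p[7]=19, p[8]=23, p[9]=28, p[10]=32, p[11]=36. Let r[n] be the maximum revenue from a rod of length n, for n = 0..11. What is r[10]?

35

   n    0    1    2    3    4    5    6    7    8    9   10   11
r[n]    0    3    7   10   14   17   21   24   28   31   35   38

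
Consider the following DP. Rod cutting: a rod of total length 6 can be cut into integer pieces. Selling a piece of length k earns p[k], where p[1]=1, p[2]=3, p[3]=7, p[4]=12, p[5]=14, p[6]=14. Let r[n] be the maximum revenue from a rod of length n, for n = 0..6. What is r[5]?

   n    0    1    2    3    4    5    6
r[n]    0    1    3    7   12   14   15

14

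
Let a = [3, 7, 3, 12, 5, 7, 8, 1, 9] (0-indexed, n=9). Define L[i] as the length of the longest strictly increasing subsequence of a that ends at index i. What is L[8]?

5

   i    0    1    2    3    4    5    6    7    8
a[i]    3    7    3   12    5    7    8    1    9
L[i]    1    2    1    3    2    3    4    1    5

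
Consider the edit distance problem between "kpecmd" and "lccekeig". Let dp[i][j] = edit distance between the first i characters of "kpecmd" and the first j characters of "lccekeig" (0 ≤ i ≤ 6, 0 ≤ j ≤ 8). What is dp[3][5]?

   ''  l  c  c  e  k  e  i  g
''  0  1  2  3  4  5  6  7  8
 k  1  1  2  3  4  4  5  6  7
 p  2  2  2  3  4  5  5  6  7
 e  3  3  3  3  3  4  5  6  7
 c  4  4  3  3  4  4  5  6  7
 m  5  5  4  4  4  5  5  6  7
 d  6  6  5  5  5  5  6  6  7

4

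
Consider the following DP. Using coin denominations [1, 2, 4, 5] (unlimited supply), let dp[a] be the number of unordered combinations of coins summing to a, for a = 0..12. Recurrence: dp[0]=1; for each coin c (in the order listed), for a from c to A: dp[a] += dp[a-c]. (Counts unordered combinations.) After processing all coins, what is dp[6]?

after  coin     0     1     2     3     4     5     6     7     8     9    10    11    12
          1     1     1     1     1     1     1     1     1     1     1     1     1     1
          2     1     1     2     2     3     3     4     4     5     5     6     6     7
          4     1     1     2     2     4     4     6     6     9     9    12    12    16
          5     1     1     2     2     4     5     7     8    11    13    17    19    24

7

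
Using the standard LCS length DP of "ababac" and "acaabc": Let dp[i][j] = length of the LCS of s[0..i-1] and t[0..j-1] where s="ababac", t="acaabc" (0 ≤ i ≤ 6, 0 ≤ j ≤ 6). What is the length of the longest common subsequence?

   ''  a  c  a  a  b  c
''  0  0  0  0  0  0  0
 a  0  1  1  1  1  1  1
 b  0  1  1  1  1  2  2
 a  0  1  1  2  2  2  2
 b  0  1  1  2  2  3  3
 a  0  1  1  2  3  3  3
 c  0  1  2  2  3  3  4

4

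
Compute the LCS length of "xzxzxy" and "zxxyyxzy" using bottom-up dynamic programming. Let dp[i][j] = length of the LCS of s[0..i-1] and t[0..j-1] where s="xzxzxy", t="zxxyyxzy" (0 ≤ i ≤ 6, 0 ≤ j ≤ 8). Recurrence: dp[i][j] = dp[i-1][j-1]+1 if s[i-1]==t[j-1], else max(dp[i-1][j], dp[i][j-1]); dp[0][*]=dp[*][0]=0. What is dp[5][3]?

   ''  z  x  x  y  y  x  z  y
''  0  0  0  0  0  0  0  0  0
 x  0  0  1  1  1  1  1  1  1
 z  0  1  1  1  1  1  1  2  2
 x  0  1  2  2  2  2  2  2  2
 z  0  1  2  2  2  2  2  3  3
 x  0  1  2  3  3  3  3  3  3
 y  0  1  2  3  4  4  4  4  4

3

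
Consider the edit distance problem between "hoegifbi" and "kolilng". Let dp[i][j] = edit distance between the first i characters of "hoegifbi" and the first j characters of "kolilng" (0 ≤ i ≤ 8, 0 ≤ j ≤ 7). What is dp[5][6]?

   ''  k  o  l  i  l  n  g
''  0  1  2  3  4  5  6  7
 h  1  1  2  3  4  5  6  7
 o  2  2  1  2  3  4  5  6
 e  3  3  2  2  3  4  5  6
 g  4  4  3  3  3  4  5  5
 i  5  5  4  4  3  4  5  6
 f  6  6  5  5  4  4  5  6
 b  7  7  6  6  5  5  5  6
 i  8  8  7  7  6  6  6  6

5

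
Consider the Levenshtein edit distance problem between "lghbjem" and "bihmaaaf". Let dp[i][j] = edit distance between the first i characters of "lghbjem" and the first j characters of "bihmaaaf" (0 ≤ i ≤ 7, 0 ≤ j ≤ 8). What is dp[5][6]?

   ''  b  i  h  m  a  a  a  f
''  0  1  2  3  4  5  6  7  8
 l  1  1  2  3  4  5  6  7  8
 g  2  2  2  3  4  5  6  7  8
 h  3  3  3  2  3  4  5  6  7
 b  4  3  4  3  3  4  5  6  7
 j  5  4  4  4  4  4  5  6  7
 e  6  5  5  5  5  5  5  6  7
 m  7  6  6  6  5  6  6  6  7

5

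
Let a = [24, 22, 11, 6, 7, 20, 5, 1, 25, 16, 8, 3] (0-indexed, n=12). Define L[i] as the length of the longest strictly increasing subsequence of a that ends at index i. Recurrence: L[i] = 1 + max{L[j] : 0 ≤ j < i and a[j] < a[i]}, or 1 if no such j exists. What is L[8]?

4

   i    0    1    2    3    4    5    6    7    8    9   10   11
a[i]   24   22   11    6    7   20    5    1   25   16    8    3
L[i]    1    1    1    1    2    3    1    1    4    3    3    2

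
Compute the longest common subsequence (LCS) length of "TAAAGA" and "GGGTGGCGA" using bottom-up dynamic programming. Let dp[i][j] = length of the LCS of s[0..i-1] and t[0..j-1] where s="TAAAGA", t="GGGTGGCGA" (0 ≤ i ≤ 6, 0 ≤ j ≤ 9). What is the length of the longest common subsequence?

3

   ''  G  G  G  T  G  G  C  G  A
''  0  0  0  0  0  0  0  0  0  0
 T  0  0  0  0  1  1  1  1  1  1
 A  0  0  0  0  1  1  1  1  1  2
 A  0  0  0  0  1  1  1  1  1  2
 A  0  0  0  0  1  1  1  1  1  2
 G  0  1  1  1  1  2  2  2  2  2
 A  0  1  1  1  1  2  2  2  2  3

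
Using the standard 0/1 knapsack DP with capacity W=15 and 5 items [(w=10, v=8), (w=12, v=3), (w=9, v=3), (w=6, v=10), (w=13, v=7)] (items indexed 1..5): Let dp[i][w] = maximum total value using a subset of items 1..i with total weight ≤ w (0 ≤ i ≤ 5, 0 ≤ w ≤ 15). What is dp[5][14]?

i\w   0   1   2   3   4   5   6   7   8   9  10  11  12  13  14  15
  0   0   0   0   0   0   0   0   0   0   0   0   0   0   0   0   0
  1   0   0   0   0   0   0   0   0   0   0   8   8   8   8   8   8
  2   0   0   0   0   0   0   0   0   0   0   8   8   8   8   8   8
  3   0   0   0   0   0   0   0   0   0   3   8   8   8   8   8   8
  4   0   0   0   0   0   0  10  10  10  10  10  10  10  10  10  13
  5   0   0   0   0   0   0  10  10  10  10  10  10  10  10  10  13

10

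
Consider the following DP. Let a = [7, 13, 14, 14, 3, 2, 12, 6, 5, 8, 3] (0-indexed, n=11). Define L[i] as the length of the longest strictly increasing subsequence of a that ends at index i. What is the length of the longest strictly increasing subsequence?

   i    0    1    2    3    4    5    6    7    8    9   10
a[i]    7   13   14   14    3    2   12    6    5    8    3
L[i]    1    2    3    3    1    1    2    2    2    3    2

3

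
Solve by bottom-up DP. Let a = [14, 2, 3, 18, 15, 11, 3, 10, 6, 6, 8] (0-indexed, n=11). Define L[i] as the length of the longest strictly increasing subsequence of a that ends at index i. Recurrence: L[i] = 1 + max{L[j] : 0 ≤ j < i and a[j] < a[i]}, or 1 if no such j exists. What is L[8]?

   i    0    1    2    3    4    5    6    7    8    9   10
a[i]   14    2    3   18   15   11    3   10    6    6    8
L[i]    1    1    2    3    3    3    2    3    3    3    4

3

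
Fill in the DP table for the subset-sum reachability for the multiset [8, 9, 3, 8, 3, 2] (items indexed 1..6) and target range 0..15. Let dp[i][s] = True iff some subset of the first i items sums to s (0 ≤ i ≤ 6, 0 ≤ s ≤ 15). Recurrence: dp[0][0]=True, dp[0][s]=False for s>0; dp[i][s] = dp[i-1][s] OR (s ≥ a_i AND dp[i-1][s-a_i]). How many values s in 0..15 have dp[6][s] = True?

i\s   0   1   2   3   4   5   6   7   8   9  10  11  12  13  14  15
  0   T   F   F   F   F   F   F   F   F   F   F   F   F   F   F   F
  1   T   F   F   F   F   F   F   F   T   F   F   F   F   F   F   F
  2   T   F   F   F   F   F   F   F   T   T   F   F   F   F   F   F
  3   T   F   F   T   F   F   F   F   T   T   F   T   T   F   F   F
  4   T   F   F   T   F   F   F   F   T   T   F   T   T   F   F   F
  5   T   F   F   T   F   F   T   F   T   T   F   T   T   F   T   T
  6   T   F   T   T   F   T   T   F   T   T   T   T   T   T   T   T

13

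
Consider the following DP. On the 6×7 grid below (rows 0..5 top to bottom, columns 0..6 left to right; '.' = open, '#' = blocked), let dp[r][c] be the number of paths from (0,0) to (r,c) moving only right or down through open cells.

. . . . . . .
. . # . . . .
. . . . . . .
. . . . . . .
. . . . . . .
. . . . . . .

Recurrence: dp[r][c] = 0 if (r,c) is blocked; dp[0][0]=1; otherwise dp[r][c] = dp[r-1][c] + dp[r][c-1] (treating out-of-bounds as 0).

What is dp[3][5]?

26

r\c   0   1   2   3   4   5   6
  0   1   1   1   1   1   1   1
  1   1   2   0   1   2   3   4
  2   1   3   3   4   6   9  13
  3   1   4   7  11  17  26  39
  4   1   5  12  23  40  66 105
  5   1   6  18  41  81 147 252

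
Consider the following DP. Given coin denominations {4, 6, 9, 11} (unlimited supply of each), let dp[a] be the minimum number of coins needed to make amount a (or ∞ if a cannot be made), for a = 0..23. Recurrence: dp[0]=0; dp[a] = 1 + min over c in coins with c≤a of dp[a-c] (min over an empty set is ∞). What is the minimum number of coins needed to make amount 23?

3

 a  0  1  2  3  4  5  6  7  8  9 10 11 12 13 14 15 16 17 18 19 20 21 22 23
dp  0  -  -  -  1  -  1  -  2  1  2  1  2  2  3  2  3  2  2  3  2  3  2  3
(- denotes ∞ / unreachable)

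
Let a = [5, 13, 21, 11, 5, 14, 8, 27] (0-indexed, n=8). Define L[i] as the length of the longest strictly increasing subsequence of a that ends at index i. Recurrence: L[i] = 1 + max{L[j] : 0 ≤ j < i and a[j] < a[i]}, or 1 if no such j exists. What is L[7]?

   i    0    1    2    3    4    5    6    7
a[i]    5   13   21   11    5   14    8   27
L[i]    1    2    3    2    1    3    2    4

4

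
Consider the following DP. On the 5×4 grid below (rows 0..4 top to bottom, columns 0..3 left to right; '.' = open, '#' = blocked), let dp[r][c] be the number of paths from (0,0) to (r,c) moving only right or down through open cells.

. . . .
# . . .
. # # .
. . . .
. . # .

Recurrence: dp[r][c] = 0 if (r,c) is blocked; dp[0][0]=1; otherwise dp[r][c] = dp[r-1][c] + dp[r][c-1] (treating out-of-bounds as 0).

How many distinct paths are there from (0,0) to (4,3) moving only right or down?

r\c   0   1   2   3
  0   1   1   1   1
  1   0   1   2   3
  2   0   0   0   3
  3   0   0   0   3
  4   0   0   0   3

3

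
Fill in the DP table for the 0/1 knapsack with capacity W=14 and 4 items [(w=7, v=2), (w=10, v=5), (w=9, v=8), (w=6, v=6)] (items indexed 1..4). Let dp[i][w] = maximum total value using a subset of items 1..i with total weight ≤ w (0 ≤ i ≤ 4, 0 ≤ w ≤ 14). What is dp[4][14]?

8

i\w   0   1   2   3   4   5   6   7   8   9  10  11  12  13  14
  0   0   0   0   0   0   0   0   0   0   0   0   0   0   0   0
  1   0   0   0   0   0   0   0   2   2   2   2   2   2   2   2
  2   0   0   0   0   0   0   0   2   2   2   5   5   5   5   5
  3   0   0   0   0   0   0   0   2   2   8   8   8   8   8   8
  4   0   0   0   0   0   0   6   6   6   8   8   8   8   8   8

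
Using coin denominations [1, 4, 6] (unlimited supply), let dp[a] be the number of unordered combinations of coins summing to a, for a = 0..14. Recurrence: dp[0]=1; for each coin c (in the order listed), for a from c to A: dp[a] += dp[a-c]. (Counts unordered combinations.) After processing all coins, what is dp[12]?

7

after  coin     0     1     2     3     4     5     6     7     8     9    10    11    12    13    14
          1     1     1     1     1     1     1     1     1     1     1     1     1     1     1     1
          4     1     1     1     1     2     2     2     2     3     3     3     3     4     4     4
          6     1     1     1     1     2     2     3     3     4     4     5     5     7     7     8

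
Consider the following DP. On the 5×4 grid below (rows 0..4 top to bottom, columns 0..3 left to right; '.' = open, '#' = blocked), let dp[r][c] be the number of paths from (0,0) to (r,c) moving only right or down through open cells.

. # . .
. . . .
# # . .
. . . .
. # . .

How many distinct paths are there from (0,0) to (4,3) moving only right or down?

4

r\c   0   1   2   3
  0   1   0   0   0
  1   1   1   1   1
  2   0   0   1   2
  3   0   0   1   3
  4   0   0   1   4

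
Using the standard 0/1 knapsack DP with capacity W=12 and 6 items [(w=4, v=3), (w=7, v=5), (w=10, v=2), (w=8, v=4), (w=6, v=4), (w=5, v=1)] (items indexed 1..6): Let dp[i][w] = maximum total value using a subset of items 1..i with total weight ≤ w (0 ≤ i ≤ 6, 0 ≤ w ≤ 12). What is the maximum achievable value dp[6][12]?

8

i\w   0   1   2   3   4   5   6   7   8   9  10  11  12
  0   0   0   0   0   0   0   0   0   0   0   0   0   0
  1   0   0   0   0   3   3   3   3   3   3   3   3   3
  2   0   0   0   0   3   3   3   5   5   5   5   8   8
  3   0   0   0   0   3   3   3   5   5   5   5   8   8
  4   0   0   0   0   3   3   3   5   5   5   5   8   8
  5   0   0   0   0   3   3   4   5   5   5   7   8   8
  6   0   0   0   0   3   3   4   5   5   5   7   8   8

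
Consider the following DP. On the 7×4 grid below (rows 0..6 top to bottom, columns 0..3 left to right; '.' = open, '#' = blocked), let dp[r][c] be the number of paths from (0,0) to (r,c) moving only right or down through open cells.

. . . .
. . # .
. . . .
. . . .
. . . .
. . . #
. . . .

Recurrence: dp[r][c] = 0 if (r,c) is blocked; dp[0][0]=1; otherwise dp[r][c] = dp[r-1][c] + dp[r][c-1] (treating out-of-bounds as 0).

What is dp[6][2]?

25

r\c   0   1   2   3
  0   1   1   1   1
  1   1   2   0   1
  2   1   3   3   4
  3   1   4   7  11
  4   1   5  12  23
  5   1   6  18   0
  6   1   7  25  25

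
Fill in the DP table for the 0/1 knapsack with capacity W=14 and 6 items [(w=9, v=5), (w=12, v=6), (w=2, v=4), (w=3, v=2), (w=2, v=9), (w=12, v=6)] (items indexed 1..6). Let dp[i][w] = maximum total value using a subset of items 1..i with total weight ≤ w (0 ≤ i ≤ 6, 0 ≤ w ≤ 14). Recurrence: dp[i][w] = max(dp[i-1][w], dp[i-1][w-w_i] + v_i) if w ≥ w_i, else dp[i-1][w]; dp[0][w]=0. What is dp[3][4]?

i\w   0   1   2   3   4   5   6   7   8   9  10  11  12  13  14
  0   0   0   0   0   0   0   0   0   0   0   0   0   0   0   0
  1   0   0   0   0   0   0   0   0   0   5   5   5   5   5   5
  2   0   0   0   0   0   0   0   0   0   5   5   5   6   6   6
  3   0   0   4   4   4   4   4   4   4   5   5   9   9   9  10
  4   0   0   4   4   4   6   6   6   6   6   6   9   9   9  11
  5   0   0   9   9  13  13  13  15  15  15  15  15  15  18  18
  6   0   0   9   9  13  13  13  15  15  15  15  15  15  18  18

4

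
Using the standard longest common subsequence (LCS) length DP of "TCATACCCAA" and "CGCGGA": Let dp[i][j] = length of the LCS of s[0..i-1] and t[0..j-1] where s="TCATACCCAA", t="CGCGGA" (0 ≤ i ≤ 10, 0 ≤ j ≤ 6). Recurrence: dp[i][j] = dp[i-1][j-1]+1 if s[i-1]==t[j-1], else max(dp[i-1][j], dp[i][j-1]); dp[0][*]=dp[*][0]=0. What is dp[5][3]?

   ''  C  G  C  G  G  A
''  0  0  0  0  0  0  0
 T  0  0  0  0  0  0  0
 C  0  1  1  1  1  1  1
 A  0  1  1  1  1  1  2
 T  0  1  1  1  1  1  2
 A  0  1  1  1  1  1  2
 C  0  1  1  2  2  2  2
 C  0  1  1  2  2  2  2
 C  0  1  1  2  2  2  2
 A  0  1  1  2  2  2  3
 A  0  1  1  2  2  2  3

1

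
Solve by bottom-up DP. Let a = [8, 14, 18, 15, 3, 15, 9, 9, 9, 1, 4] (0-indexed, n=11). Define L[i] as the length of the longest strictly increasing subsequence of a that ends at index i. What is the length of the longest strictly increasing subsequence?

   i    0    1    2    3    4    5    6    7    8    9   10
a[i]    8   14   18   15    3   15    9    9    9    1    4
L[i]    1    2    3    3    1    3    2    2    2    1    2

3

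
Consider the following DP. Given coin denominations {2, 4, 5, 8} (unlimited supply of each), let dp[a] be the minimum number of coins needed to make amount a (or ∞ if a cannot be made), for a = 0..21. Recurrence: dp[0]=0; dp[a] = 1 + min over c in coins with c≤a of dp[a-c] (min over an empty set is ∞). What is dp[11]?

 a  0  1  2  3  4  5  6  7  8  9 10 11 12 13 14 15 16 17 18 19 20 21
dp  0  -  1  -  1  1  2  2  1  2  2  3  2  2  3  3  2  3  3  4  3  3
(- denotes ∞ / unreachable)

3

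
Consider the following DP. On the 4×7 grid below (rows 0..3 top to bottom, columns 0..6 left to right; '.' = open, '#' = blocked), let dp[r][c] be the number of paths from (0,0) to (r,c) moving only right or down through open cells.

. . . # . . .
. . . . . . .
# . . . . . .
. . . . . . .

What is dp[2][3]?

8

r\c   0   1   2   3   4   5   6
  0   1   1   1   0   0   0   0
  1   1   2   3   3   3   3   3
  2   0   2   5   8  11  14  17
  3   0   2   7  15  26  40  57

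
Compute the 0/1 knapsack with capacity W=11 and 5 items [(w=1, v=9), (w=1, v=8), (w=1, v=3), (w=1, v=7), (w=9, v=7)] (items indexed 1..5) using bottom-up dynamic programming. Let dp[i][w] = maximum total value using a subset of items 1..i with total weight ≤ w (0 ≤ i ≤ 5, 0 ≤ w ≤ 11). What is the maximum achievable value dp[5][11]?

27

i\w   0   1   2   3   4   5   6   7   8   9  10  11
  0   0   0   0   0   0   0   0   0   0   0   0   0
  1   0   9   9   9   9   9   9   9   9   9   9   9
  2   0   9  17  17  17  17  17  17  17  17  17  17
  3   0   9  17  20  20  20  20  20  20  20  20  20
  4   0   9  17  24  27  27  27  27  27  27  27  27
  5   0   9  17  24  27  27  27  27  27  27  27  27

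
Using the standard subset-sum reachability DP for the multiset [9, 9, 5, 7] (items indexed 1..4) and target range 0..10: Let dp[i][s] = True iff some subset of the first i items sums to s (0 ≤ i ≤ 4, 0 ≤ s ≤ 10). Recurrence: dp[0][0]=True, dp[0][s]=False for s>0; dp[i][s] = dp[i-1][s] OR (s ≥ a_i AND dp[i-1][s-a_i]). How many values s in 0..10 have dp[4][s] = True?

4

i\s   0   1   2   3   4   5   6   7   8   9  10
  0   T   F   F   F   F   F   F   F   F   F   F
  1   T   F   F   F   F   F   F   F   F   T   F
  2   T   F   F   F   F   F   F   F   F   T   F
  3   T   F   F   F   F   T   F   F   F   T   F
  4   T   F   F   F   F   T   F   T   F   T   F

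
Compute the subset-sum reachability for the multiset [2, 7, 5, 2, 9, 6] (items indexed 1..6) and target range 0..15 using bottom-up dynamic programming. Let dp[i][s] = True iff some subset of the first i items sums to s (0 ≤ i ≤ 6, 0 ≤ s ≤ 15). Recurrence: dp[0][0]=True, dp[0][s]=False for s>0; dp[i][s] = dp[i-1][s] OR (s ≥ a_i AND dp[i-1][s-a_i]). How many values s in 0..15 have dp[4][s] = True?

i\s   0   1   2   3   4   5   6   7   8   9  10  11  12  13  14  15
  0   T   F   F   F   F   F   F   F   F   F   F   F   F   F   F   F
  1   T   F   T   F   F   F   F   F   F   F   F   F   F   F   F   F
  2   T   F   T   F   F   F   F   T   F   T   F   F   F   F   F   F
  3   T   F   T   F   F   T   F   T   F   T   F   F   T   F   T   F
  4   T   F   T   F   T   T   F   T   F   T   F   T   T   F   T   F
  5   T   F   T   F   T   T   F   T   F   T   F   T   T   T   T   F
  6   T   F   T   F   T   T   T   T   T   T   T   T   T   T   T   T

9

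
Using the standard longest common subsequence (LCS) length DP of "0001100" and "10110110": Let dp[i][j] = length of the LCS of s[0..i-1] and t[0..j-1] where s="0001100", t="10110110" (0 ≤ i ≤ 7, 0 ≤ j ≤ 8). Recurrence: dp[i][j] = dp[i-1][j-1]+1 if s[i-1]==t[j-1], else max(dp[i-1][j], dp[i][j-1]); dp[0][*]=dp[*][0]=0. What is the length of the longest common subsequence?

   ''  1  0  1  1  0  1  1  0
''  0  0  0  0  0  0  0  0  0
 0  0  0  1  1  1  1  1  1  1
 0  0  0  1  1  1  2  2  2  2
 0  0  0  1  1  1  2  2  2  3
 1  0  1  1  2  2  2  3  3  3
 1  0  1  1  2  3  3  3  4  4
 0  0  1  2  2  3  4  4  4  5
 0  0  1  2  2  3  4  4  4  5

5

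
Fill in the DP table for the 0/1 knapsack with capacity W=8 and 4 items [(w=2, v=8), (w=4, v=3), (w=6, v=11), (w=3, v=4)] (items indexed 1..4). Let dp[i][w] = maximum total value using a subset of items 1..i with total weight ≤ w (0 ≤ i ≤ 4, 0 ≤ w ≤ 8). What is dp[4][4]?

8

i\w   0   1   2   3   4   5   6   7   8
  0   0   0   0   0   0   0   0   0   0
  1   0   0   8   8   8   8   8   8   8
  2   0   0   8   8   8   8  11  11  11
  3   0   0   8   8   8   8  11  11  19
  4   0   0   8   8   8  12  12  12  19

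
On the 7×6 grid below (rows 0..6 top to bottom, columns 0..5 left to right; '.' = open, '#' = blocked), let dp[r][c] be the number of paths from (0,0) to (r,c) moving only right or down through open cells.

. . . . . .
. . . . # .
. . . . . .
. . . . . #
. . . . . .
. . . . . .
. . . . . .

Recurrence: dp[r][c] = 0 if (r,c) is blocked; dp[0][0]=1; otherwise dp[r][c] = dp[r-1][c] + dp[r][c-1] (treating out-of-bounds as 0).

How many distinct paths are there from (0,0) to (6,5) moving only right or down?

r\c   0   1   2   3   4   5
  0   1   1   1   1   1   1
  1   1   2   3   4   0   1
  2   1   3   6  10  10  11
  3   1   4  10  20  30   0
  4   1   5  15  35  65  65
  5   1   6  21  56 121 186
  6   1   7  28  84 205 391

391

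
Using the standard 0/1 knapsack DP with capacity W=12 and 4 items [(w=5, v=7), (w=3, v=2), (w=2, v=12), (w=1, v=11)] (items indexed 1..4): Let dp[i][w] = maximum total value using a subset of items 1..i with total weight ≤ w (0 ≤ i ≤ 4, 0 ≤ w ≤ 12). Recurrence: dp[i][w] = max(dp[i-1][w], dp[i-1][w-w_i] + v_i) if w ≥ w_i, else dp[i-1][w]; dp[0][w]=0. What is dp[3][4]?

i\w   0   1   2   3   4   5   6   7   8   9  10  11  12
  0   0   0   0   0   0   0   0   0   0   0   0   0   0
  1   0   0   0   0   0   7   7   7   7   7   7   7   7
  2   0   0   0   2   2   7   7   7   9   9   9   9   9
  3   0   0  12  12  12  14  14  19  19  19  21  21  21
  4   0  11  12  23  23  23  25  25  30  30  30  32  32

12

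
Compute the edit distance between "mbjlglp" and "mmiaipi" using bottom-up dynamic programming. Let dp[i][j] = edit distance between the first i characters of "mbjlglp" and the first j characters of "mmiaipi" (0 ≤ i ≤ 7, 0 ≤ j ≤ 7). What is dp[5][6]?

5

   ''  m  m  i  a  i  p  i
''  0  1  2  3  4  5  6  7
 m  1  0  1  2  3  4  5  6
 b  2  1  1  2  3  4  5  6
 j  3  2  2  2  3  4  5  6
 l  4  3  3  3  3  4  5  6
 g  5  4  4  4  4  4  5  6
 l  6  5  5  5  5  5  5  6
 p  7  6  6  6  6  6  5  6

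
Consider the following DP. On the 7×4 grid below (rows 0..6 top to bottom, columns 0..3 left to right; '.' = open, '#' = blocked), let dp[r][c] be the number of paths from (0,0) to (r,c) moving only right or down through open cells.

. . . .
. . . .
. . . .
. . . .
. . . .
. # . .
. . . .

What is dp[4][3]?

35

r\c   0   1   2   3
  0   1   1   1   1
  1   1   2   3   4
  2   1   3   6  10
  3   1   4  10  20
  4   1   5  15  35
  5   1   0  15  50
  6   1   1  16  66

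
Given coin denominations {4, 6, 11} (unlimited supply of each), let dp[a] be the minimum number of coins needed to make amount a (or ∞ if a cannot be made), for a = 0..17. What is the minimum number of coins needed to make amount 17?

 a  0  1  2  3  4  5  6  7  8  9 10 11 12 13 14 15 16 17
dp  0  -  -  -  1  -  1  -  2  -  2  1  2  -  3  2  3  2
(- denotes ∞ / unreachable)

2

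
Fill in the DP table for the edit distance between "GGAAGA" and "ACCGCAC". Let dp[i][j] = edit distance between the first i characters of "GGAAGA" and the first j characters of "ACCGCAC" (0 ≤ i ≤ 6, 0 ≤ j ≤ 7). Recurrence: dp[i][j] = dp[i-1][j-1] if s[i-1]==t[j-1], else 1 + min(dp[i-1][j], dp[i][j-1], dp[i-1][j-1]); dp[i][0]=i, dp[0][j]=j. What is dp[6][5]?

   ''  A  C  C  G  C  A  C
''  0  1  2  3  4  5  6  7
 G  1  1  2  3  3  4  5  6
 G  2  2  2  3  3  4  5  6
 A  3  2  3  3  4  4  4  5
 A  4  3  3  4  4  5  4  5
 G  5  4  4  4  4  5  5  5
 A  6  5  5  5  5  5  5  6

5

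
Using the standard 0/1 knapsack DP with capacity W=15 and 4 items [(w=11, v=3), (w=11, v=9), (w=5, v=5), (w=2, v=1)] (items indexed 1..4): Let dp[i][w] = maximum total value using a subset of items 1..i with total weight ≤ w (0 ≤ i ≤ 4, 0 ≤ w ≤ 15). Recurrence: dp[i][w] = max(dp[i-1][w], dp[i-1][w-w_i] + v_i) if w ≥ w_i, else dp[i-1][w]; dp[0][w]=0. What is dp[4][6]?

5

i\w   0   1   2   3   4   5   6   7   8   9  10  11  12  13  14  15
  0   0   0   0   0   0   0   0   0   0   0   0   0   0   0   0   0
  1   0   0   0   0   0   0   0   0   0   0   0   3   3   3   3   3
  2   0   0   0   0   0   0   0   0   0   0   0   9   9   9   9   9
  3   0   0   0   0   0   5   5   5   5   5   5   9   9   9   9   9
  4   0   0   1   1   1   5   5   6   6   6   6   9   9  10  10  10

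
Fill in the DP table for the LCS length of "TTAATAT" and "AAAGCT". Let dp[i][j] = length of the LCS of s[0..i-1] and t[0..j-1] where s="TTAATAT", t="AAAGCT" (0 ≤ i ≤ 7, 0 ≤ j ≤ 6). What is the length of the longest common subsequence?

   ''  A  A  A  G  C  T
''  0  0  0  0  0  0  0
 T  0  0  0  0  0  0  1
 T  0  0  0  0  0  0  1
 A  0  1  1  1  1  1  1
 A  0  1  2  2  2  2  2
 T  0  1  2  2  2  2  3
 A  0  1  2  3  3  3  3
 T  0  1  2  3  3  3  4

4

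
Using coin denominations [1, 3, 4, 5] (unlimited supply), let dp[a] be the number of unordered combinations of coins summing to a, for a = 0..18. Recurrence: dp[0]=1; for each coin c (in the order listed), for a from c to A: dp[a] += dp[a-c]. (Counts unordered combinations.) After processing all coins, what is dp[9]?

10

after  coin     0     1     2     3     4     5     6     7     8     9    10    11    12    13    14    15    16    17    18
          1     1     1     1     1     1     1     1     1     1     1     1     1     1     1     1     1     1     1     1
          3     1     1     1     2     2     2     3     3     3     4     4     4     5     5     5     6     6     6     7
          4     1     1     1     2     3     3     4     5     6     7     8     9    11    12    13    15    17    18    20
          5     1     1     1     2     3     4     5     6     8    10    12    14    17    20    23    27    31    35    40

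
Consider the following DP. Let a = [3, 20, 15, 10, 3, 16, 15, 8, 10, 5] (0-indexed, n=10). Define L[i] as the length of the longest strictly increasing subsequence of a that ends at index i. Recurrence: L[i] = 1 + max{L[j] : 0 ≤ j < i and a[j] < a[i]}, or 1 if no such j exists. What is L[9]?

   i    0    1    2    3    4    5    6    7    8    9
a[i]    3   20   15   10    3   16   15    8   10    5
L[i]    1    2    2    2    1    3    3    2    3    2

2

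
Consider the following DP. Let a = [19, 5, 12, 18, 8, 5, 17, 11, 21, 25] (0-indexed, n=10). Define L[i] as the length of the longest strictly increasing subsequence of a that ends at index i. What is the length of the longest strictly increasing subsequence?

   i    0    1    2    3    4    5    6    7    8    9
a[i]   19    5   12   18    8    5   17   11   21   25
L[i]    1    1    2    3    2    1    3    3    4    5

5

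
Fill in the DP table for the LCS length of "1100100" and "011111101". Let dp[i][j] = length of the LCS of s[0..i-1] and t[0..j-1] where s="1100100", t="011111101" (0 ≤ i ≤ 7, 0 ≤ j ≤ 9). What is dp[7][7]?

   ''  0  1  1  1  1  1  1  0  1
''  0  0  0  0  0  0  0  0  0  0
 1  0  0  1  1  1  1  1  1  1  1
 1  0  0  1  2  2  2  2  2  2  2
 0  0  1  1  2  2  2  2  2  3  3
 0  0  1  1  2  2  2  2  2  3  3
 1  0  1  2  2  3  3  3  3  3  4
 0  0  1  2  2  3  3  3  3  4  4
 0  0  1  2  2  3  3  3  3  4  4

3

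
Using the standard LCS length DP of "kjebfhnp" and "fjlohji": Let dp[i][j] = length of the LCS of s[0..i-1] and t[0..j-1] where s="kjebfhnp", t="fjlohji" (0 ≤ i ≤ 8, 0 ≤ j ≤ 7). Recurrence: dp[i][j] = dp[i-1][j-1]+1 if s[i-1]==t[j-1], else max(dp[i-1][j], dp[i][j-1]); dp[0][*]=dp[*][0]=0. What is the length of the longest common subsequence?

2

   ''  f  j  l  o  h  j  i
''  0  0  0  0  0  0  0  0
 k  0  0  0  0  0  0  0  0
 j  0  0  1  1  1  1  1  1
 e  0  0  1  1  1  1  1  1
 b  0  0  1  1  1  1  1  1
 f  0  1  1  1  1  1  1  1
 h  0  1  1  1  1  2  2  2
 n  0  1  1  1  1  2  2  2
 p  0  1  1  1  1  2  2  2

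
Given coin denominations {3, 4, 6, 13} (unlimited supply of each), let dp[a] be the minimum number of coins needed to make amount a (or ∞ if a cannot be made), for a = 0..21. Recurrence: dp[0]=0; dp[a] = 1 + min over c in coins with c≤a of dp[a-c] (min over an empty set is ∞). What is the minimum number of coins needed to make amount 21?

3

 a  0  1  2  3  4  5  6  7  8  9 10 11 12 13 14 15 16 17 18 19 20 21
dp  0  -  -  1  1  -  1  2  2  2  2  3  2  1  3  3  2  2  3  2  3  3
(- denotes ∞ / unreachable)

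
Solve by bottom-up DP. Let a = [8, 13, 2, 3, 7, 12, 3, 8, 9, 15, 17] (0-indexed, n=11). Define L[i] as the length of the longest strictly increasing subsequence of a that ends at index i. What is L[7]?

   i    0    1    2    3    4    5    6    7    8    9   10
a[i]    8   13    2    3    7   12    3    8    9   15   17
L[i]    1    2    1    2    3    4    2    4    5    6    7

4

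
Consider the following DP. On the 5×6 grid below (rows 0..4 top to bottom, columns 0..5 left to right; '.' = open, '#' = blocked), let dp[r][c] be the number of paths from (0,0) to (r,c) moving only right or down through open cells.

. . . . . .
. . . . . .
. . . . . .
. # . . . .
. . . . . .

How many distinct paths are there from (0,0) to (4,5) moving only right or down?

r\c   0   1   2   3   4   5
  0   1   1   1   1   1   1
  1   1   2   3   4   5   6
  2   1   3   6  10  15  21
  3   1   0   6  16  31  52
  4   1   1   7  23  54 106

106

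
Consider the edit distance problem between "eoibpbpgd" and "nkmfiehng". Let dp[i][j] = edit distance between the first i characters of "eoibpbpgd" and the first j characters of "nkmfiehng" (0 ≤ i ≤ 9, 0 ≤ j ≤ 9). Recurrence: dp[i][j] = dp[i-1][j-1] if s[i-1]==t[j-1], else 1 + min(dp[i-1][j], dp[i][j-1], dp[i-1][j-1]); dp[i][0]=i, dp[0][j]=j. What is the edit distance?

   ''  n  k  m  f  i  e  h  n  g
''  0  1  2  3  4  5  6  7  8  9
 e  1  1  2  3  4  5  5  6  7  8
 o  2  2  2  3  4  5  6  6  7  8
 i  3  3  3  3  4  4  5  6  7  8
 b  4  4  4  4  4  5  5  6  7  8
 p  5  5  5  5  5  5  6  6  7  8
 b  6  6  6  6  6  6  6  7  7  8
 p  7  7  7  7  7  7  7  7  8  8
 g  8  8  8  8  8  8  8  8  8  8
 d  9  9  9  9  9  9  9  9  9  9

9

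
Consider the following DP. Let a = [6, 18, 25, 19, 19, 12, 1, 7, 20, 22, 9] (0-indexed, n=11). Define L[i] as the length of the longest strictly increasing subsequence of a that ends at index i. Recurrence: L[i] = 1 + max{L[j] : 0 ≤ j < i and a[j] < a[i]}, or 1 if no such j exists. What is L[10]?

   i    0    1    2    3    4    5    6    7    8    9   10
a[i]    6   18   25   19   19   12    1    7   20   22    9
L[i]    1    2    3    3    3    2    1    2    4    5    3

3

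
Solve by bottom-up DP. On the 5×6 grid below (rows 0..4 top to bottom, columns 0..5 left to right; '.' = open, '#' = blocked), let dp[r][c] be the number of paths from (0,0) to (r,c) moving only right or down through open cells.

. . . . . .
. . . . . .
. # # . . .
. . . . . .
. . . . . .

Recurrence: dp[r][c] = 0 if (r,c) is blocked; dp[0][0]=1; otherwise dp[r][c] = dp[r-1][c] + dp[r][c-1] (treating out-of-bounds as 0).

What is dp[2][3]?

4

r\c   0   1   2   3   4   5
  0   1   1   1   1   1   1
  1   1   2   3   4   5   6
  2   1   0   0   4   9  15
  3   1   1   1   5  14  29
  4   1   2   3   8  22  51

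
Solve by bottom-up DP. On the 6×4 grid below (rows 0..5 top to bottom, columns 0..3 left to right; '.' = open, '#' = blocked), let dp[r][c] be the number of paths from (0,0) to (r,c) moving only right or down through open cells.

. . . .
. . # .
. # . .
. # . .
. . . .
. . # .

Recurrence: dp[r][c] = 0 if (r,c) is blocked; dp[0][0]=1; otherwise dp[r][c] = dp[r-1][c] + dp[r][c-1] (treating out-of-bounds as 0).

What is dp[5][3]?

r\c   0   1   2   3
  0   1   1   1   1
  1   1   2   0   1
  2   1   0   0   1
  3   1   0   0   1
  4   1   1   1   2
  5   1   2   0   2

2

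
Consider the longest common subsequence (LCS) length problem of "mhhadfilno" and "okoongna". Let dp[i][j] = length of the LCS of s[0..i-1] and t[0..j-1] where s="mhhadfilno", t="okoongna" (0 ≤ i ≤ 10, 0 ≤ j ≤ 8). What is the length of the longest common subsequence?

   ''  o  k  o  o  n  g  n  a
''  0  0  0  0  0  0  0  0  0
 m  0  0  0  0  0  0  0  0  0
 h  0  0  0  0  0  0  0  0  0
 h  0  0  0  0  0  0  0  0  0
 a  0  0  0  0  0  0  0  0  1
 d  0  0  0  0  0  0  0  0  1
 f  0  0  0  0  0  0  0  0  1
 i  0  0  0  0  0  0  0  0  1
 l  0  0  0  0  0  0  0  0  1
 n  0  0  0  0  0  1  1  1  1
 o  0  1  1  1  1  1  1  1  1

1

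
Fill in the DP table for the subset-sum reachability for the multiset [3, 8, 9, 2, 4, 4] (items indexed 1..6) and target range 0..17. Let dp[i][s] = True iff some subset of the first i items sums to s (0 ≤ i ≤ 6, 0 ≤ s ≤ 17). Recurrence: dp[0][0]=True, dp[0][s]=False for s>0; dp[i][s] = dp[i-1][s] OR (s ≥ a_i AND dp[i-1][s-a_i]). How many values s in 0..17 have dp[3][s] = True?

7

i\s   0   1   2   3   4   5   6   7   8   9  10  11  12  13  14  15  16  17
  0   T   F   F   F   F   F   F   F   F   F   F   F   F   F   F   F   F   F
  1   T   F   F   T   F   F   F   F   F   F   F   F   F   F   F   F   F   F
  2   T   F   F   T   F   F   F   F   T   F   F   T   F   F   F   F   F   F
  3   T   F   F   T   F   F   F   F   T   T   F   T   T   F   F   F   F   T
  4   T   F   T   T   F   T   F   F   T   T   T   T   T   T   T   F   F   T
  5   T   F   T   T   T   T   T   T   T   T   T   T   T   T   T   T   T   T
  6   T   F   T   T   T   T   T   T   T   T   T   T   T   T   T   T   T   T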